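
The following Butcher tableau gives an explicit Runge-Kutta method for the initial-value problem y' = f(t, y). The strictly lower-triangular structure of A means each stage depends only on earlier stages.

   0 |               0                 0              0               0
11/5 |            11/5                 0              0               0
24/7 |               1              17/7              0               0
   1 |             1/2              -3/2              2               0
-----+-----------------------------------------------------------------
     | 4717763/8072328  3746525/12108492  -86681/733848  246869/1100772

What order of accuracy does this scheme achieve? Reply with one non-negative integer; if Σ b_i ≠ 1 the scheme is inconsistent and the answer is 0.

3

b = (4717763/8072328, 3746525/12108492, -86681/733848, 246869/1100772)
c = (0, 11/5, 24/7, 1)
Ac = (0, 0, 187/35, 249/70)
Σ b_i: 4717763/8072328·1 + 3746525/12108492·1 + (-86681/733848)·1 + 246869/1100772·1 = 1 ✓
b·c: 3746525/12108492·11/5 + (-86681/733848)·24/7 + 246869/1100772·1 = 1/2 ✓
b·c²: 3746525/12108492·121/25 + (-86681/733848)·576/49 + 246869/1100772·1 = 1/3 ✓
b·Ac: (-86681/733848)·187/35 + 246869/1100772·249/70 = 1/6 ✓
b·c³: 3746525/12108492·1331/125 + (-86681/733848)·13824/343 + 246869/1100772·1 = -7972873/6421170 ≠ 1/4 ⇒ order 3.
b·(c∘Ac): (-86681/733848)·4488/245 + 246869/1100772·249/70 = -5012111/3669240 ≠ 1/8
b·Ac²: (-86681/733848)·2057/175 + 246869/1100772·39813/2450 = 4828759/2140390 ≠ 1/12
b·A²c: 246869/1100772·374/35 = 6594929/2751930 ≠ 1/24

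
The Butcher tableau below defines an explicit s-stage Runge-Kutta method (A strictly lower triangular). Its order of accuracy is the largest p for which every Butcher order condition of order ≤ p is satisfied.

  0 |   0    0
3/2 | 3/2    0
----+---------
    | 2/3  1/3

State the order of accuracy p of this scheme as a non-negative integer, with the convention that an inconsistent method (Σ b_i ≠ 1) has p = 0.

2

b = (2/3, 1/3)
c = (0, 3/2)
Σ b_i: 2/3·1 + 1/3·1 = 1 ✓
b·c: 1/3·3/2 = 1/2 ✓; 2 stages ⇒ order 2.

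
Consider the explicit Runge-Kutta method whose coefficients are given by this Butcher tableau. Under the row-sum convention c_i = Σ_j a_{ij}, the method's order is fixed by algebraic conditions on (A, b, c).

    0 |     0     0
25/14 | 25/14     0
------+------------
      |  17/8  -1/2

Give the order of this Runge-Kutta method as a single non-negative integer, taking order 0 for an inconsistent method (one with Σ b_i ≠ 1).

0

b = (17/8, -1/2)
c = (0, 25/14)
Σ b_i: 17/8·1 + (-1/2)·1 = 13/8 ≠ 1 ⇒ order 0.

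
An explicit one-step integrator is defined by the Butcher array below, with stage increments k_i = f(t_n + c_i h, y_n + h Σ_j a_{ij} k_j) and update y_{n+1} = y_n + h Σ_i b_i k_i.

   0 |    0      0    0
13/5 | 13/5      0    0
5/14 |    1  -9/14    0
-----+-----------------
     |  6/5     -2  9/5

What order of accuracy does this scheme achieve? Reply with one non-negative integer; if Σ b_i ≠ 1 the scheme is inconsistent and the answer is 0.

1

b = (6/5, -2, 9/5)
c = (0, 13/5, 5/14)
Ac = (0, 0, -117/70)
Σ b_i: 6/5·1 + (-2)·1 + 9/5·1 = 1 ✓
b·c: (-2)·13/5 + 9/5·5/14 = -319/70 ≠ 1/2 ⇒ order 1.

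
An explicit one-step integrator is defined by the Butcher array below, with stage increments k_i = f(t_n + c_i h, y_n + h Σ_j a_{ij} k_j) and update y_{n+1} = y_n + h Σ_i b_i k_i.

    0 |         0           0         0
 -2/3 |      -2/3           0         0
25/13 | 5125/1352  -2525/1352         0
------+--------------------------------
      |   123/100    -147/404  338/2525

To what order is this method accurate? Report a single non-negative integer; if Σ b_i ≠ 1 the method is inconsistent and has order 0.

b = (123/100, -147/404, 338/2525)
c = (0, -2/3, 25/13)
Ac = (0, 0, 2525/2028)
Σ b_i: 123/100·1 + (-147/404)·1 + 338/2525·1 = 1 ✓
b·c: (-147/404)·(-2/3) + 338/2525·25/13 = 1/2 ✓
b·c²: (-147/404)·4/9 + 338/2525·625/169 = 1/3 ✓
b·Ac: 338/2525·2525/2028 = 1/6 ✓; 3 stages ⇒ order 3.

3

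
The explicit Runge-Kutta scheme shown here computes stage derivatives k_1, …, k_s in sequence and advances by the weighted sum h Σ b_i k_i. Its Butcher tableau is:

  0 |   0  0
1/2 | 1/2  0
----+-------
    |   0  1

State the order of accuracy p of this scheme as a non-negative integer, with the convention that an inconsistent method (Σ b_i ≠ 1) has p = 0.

b = (0, 1)
c = (0, 1/2)
Σ b_i: 1·1 = 1 ✓
b·c: 1·1/2 = 1/2 ✓; 2 stages ⇒ order 2.

2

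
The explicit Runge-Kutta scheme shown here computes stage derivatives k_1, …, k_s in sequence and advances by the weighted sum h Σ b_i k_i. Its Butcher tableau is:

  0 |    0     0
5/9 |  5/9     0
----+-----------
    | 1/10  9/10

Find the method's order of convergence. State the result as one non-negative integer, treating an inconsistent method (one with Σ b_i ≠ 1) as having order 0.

b = (1/10, 9/10)
c = (0, 5/9)
Σ b_i: 1/10·1 + 9/10·1 = 1 ✓
b·c: 9/10·5/9 = 1/2 ✓; 2 stages ⇒ order 2.

2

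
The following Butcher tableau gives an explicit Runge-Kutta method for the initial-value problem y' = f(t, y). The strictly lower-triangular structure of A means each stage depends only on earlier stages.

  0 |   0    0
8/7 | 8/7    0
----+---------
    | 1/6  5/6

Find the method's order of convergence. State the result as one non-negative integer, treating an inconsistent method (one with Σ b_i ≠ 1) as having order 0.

1

b = (1/6, 5/6)
c = (0, 8/7)
Σ b_i: 1/6·1 + 5/6·1 = 1 ✓
b·c: 5/6·8/7 = 20/21 ≠ 1/2 ⇒ order 1.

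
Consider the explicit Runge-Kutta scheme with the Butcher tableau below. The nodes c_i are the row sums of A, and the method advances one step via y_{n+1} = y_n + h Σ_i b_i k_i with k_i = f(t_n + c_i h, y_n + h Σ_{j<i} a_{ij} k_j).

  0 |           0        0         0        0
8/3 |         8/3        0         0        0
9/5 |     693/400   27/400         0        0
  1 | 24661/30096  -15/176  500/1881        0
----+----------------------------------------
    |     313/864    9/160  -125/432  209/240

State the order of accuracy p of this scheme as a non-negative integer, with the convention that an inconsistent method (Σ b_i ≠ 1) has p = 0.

b = (313/864, 9/160, -125/432, 209/240)
c = (0, 8/3, 9/5, 1)
Ac = (0, 0, 9/50, 105/418)
Σ b_i: 313/864·1 + 9/160·1 + (-125/432)·1 + 209/240·1 = 1 ✓
b·c: 9/160·8/3 + (-125/432)·9/5 + 209/240·1 = 1/2 ✓
b·c²: 9/160·64/9 + (-125/432)·81/25 + 209/240·1 = 1/3 ✓
b·Ac: (-125/432)·9/50 + 209/240·105/418 = 1/6 ✓
b·c³: 9/160·512/27 + (-125/432)·729/125 + 209/240·1 = 1/4 ✓
b·(c∘Ac): (-125/432)·81/250 + 209/240·105/418 = 1/8 ✓
b·Ac²: (-125/432)·12/25 + 209/240·160/627 = 1/12 ✓
b·A²c: 209/240·10/209 = 1/24 ✓; 4 stages ⇒ order 4.

4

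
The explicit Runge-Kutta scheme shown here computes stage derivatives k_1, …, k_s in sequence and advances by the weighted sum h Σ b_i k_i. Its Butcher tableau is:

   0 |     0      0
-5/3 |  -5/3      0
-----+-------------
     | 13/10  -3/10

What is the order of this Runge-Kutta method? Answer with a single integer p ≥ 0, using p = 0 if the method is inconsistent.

b = (13/10, -3/10)
c = (0, -5/3)
Σ b_i: 13/10·1 + (-3/10)·1 = 1 ✓
b·c: (-3/10)·(-5/3) = 1/2 ✓; 2 stages ⇒ order 2.

2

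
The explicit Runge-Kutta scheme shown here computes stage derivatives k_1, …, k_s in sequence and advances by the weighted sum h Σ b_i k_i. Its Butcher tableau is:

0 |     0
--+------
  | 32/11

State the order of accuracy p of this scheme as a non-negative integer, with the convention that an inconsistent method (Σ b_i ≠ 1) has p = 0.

b = (32/11)
c = (0)
Σ b_i: 32/11·1 = 32/11 ≠ 1 ⇒ order 0.

0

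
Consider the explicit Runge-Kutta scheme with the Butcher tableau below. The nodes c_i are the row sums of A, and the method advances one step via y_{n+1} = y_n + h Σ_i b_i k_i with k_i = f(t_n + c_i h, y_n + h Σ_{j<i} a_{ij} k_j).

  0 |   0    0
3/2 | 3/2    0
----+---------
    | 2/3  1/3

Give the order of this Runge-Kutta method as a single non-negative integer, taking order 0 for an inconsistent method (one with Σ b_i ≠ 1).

b = (2/3, 1/3)
c = (0, 3/2)
Σ b_i: 2/3·1 + 1/3·1 = 1 ✓
b·c: 1/3·3/2 = 1/2 ✓; 2 stages ⇒ order 2.

2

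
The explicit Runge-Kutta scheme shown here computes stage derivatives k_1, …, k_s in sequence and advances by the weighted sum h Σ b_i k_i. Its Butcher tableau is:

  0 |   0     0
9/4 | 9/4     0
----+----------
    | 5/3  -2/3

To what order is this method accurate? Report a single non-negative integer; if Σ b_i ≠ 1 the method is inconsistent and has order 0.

b = (5/3, -2/3)
c = (0, 9/4)
Σ b_i: 5/3·1 + (-2/3)·1 = 1 ✓
b·c: (-2/3)·9/4 = -3/2 ≠ 1/2 ⇒ order 1.

1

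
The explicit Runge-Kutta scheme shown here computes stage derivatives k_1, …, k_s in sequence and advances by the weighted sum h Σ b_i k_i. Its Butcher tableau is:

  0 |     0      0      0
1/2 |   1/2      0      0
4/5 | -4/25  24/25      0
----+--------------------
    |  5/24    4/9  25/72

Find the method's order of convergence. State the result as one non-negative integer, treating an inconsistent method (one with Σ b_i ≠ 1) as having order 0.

3

b = (5/24, 4/9, 25/72)
c = (0, 1/2, 4/5)
Ac = (0, 0, 12/25)
Σ b_i: 5/24·1 + 4/9·1 + 25/72·1 = 1 ✓
b·c: 4/9·1/2 + 25/72·4/5 = 1/2 ✓
b·c²: 4/9·1/4 + 25/72·16/25 = 1/3 ✓
b·Ac: 25/72·12/25 = 1/6 ✓; 3 stages ⇒ order 3.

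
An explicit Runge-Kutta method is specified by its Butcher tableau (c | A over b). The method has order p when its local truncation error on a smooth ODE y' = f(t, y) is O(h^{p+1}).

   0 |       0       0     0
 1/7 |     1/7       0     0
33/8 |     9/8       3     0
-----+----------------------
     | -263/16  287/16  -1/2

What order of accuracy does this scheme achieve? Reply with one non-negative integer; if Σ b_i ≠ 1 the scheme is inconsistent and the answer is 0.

2

b = (-263/16, 287/16, -1/2)
c = (0, 1/7, 33/8)
Ac = (0, 0, 3/7)
Σ b_i: (-263/16)·1 + 287/16·1 + (-1/2)·1 = 1 ✓
b·c: 287/16·1/7 + (-1/2)·33/8 = 1/2 ✓
b·c²: 287/16·1/49 + (-1/2)·1089/64 = -7295/896 ≠ 1/3 ⇒ order 2.
b·Ac: (-1/2)·3/7 = -3/14 ≠ 1/6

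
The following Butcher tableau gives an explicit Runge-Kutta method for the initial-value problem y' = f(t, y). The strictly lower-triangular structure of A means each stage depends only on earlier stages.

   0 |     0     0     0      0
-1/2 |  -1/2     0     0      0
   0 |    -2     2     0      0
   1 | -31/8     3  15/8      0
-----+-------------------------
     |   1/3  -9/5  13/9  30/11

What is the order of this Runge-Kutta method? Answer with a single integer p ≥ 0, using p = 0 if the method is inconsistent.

0

b = (1/3, -9/5, 13/9, 30/11)
c = (0, -1/2, 0, 1)
Ac = (0, 0, -1, -3/2)
Σ b_i: 1/3·1 + (-9/5)·1 + 13/9·1 + 30/11·1 = 1339/495 ≠ 1 ⇒ order 0.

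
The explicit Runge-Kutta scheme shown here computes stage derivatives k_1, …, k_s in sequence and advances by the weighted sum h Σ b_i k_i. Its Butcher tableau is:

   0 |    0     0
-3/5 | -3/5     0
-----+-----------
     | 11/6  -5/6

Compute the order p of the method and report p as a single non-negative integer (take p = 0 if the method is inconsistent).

b = (11/6, -5/6)
c = (0, -3/5)
Σ b_i: 11/6·1 + (-5/6)·1 = 1 ✓
b·c: (-5/6)·(-3/5) = 1/2 ✓; 2 stages ⇒ order 2.

2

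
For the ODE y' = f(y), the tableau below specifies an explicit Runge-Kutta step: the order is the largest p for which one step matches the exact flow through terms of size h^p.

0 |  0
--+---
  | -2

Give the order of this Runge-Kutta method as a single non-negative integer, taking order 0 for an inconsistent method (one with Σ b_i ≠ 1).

b = (-2)
c = (0)
Σ b_i: (-2)·1 = -2 ≠ 1 ⇒ order 0.

0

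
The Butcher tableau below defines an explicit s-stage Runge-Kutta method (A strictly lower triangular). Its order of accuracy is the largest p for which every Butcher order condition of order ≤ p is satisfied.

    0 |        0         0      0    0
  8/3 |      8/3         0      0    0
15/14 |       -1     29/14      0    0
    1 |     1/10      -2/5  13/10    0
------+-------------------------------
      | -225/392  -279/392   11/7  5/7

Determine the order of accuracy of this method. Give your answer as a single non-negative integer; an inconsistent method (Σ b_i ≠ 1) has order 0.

b = (-225/392, -279/392, 11/7, 5/7)
c = (0, 8/3, 15/14, 1)
Ac = (0, 0, 116/21, 137/420)
Σ b_i: (-225/392)·1 + (-279/392)·1 + 11/7·1 + 5/7·1 = 1 ✓
b·c: (-279/392)·8/3 + 11/7·15/14 + 5/7·1 = 1/2 ✓
b·c²: (-279/392)·64/9 + 11/7·225/196 + 5/7·1 = -3489/1372 ≠ 1/3 ⇒ order 2.
b·Ac: 11/7·116/21 + 5/7·137/420 = 1747/196 ≠ 1/6

2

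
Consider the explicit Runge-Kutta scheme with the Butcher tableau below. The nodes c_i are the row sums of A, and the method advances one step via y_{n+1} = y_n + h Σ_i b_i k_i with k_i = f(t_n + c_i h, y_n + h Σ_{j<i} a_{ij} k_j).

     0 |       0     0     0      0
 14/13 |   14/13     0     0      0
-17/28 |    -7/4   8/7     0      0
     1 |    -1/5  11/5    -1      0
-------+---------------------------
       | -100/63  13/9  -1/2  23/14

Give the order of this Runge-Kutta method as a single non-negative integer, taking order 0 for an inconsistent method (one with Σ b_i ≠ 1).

b = (-100/63, 13/9, -1/2, 23/14)
c = (0, 14/13, -17/28, 1)
Ac = (0, 0, 16/13, 5417/1820)
Σ b_i: (-100/63)·1 + 13/9·1 + (-1/2)·1 + 23/14·1 = 1 ✓
b·c: 13/9·14/13 + (-1/2)·(-17/28) + 23/14·1 = 1765/504 ≠ 1/2 ⇒ order 1.

1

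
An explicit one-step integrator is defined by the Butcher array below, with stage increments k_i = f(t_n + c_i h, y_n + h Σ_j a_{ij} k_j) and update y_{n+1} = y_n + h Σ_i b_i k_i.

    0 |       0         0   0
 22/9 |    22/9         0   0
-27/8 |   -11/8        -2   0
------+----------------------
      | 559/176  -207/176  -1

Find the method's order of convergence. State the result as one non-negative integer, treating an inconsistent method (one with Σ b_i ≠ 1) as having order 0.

2

b = (559/176, -207/176, -1)
c = (0, 22/9, -27/8)
Ac = (0, 0, -44/9)
Σ b_i: 559/176·1 + (-207/176)·1 + (-1)·1 = 1 ✓
b·c: (-207/176)·22/9 + (-1)·(-27/8) = 1/2 ✓
b·c²: (-207/176)·484/81 + (-1)·729/64 = -10609/576 ≠ 1/3 ⇒ order 2.
b·Ac: (-1)·(-44/9) = 44/9 ≠ 1/6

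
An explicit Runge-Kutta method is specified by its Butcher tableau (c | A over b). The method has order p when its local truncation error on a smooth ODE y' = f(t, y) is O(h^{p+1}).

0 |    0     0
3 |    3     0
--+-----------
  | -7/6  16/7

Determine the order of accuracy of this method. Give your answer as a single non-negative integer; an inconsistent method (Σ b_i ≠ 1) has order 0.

0

b = (-7/6, 16/7)
c = (0, 3)
Σ b_i: (-7/6)·1 + 16/7·1 = 47/42 ≠ 1 ⇒ order 0.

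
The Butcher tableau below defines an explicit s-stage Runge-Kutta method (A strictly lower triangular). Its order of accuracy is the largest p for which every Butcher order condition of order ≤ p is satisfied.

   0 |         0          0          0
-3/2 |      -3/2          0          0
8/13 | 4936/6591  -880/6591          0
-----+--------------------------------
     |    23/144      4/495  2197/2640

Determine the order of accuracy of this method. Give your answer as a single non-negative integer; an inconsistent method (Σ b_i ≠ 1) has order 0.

b = (23/144, 4/495, 2197/2640)
c = (0, -3/2, 8/13)
Ac = (0, 0, 440/2197)
Σ b_i: 23/144·1 + 4/495·1 + 2197/2640·1 = 1 ✓
b·c: 4/495·(-3/2) + 2197/2640·8/13 = 1/2 ✓
b·c²: 4/495·9/4 + 2197/2640·64/169 = 1/3 ✓
b·Ac: 2197/2640·440/2197 = 1/6 ✓; 3 stages ⇒ order 3.

3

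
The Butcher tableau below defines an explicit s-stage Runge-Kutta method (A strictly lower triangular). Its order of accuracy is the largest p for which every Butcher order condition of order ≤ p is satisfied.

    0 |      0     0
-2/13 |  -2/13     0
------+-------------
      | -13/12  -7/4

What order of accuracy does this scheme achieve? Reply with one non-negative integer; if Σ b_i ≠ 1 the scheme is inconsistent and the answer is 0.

0

b = (-13/12, -7/4)
c = (0, -2/13)
Σ b_i: (-13/12)·1 + (-7/4)·1 = -17/6 ≠ 1 ⇒ order 0.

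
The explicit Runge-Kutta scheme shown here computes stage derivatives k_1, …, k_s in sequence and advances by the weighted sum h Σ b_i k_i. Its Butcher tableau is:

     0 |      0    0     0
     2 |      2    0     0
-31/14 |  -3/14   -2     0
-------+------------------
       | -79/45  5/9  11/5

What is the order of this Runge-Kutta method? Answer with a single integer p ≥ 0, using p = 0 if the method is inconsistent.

b = (-79/45, 5/9, 11/5)
c = (0, 2, -31/14)
Ac = (0, 0, -4)
Σ b_i: (-79/45)·1 + 5/9·1 + 11/5·1 = 1 ✓
b·c: 5/9·2 + 11/5·(-31/14) = -2369/630 ≠ 1/2 ⇒ order 1.

1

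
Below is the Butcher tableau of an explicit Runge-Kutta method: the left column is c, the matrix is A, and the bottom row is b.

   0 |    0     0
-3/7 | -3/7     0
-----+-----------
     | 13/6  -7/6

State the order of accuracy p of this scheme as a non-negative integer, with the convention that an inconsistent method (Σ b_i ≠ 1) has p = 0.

b = (13/6, -7/6)
c = (0, -3/7)
Σ b_i: 13/6·1 + (-7/6)·1 = 1 ✓
b·c: (-7/6)·(-3/7) = 1/2 ✓; 2 stages ⇒ order 2.

2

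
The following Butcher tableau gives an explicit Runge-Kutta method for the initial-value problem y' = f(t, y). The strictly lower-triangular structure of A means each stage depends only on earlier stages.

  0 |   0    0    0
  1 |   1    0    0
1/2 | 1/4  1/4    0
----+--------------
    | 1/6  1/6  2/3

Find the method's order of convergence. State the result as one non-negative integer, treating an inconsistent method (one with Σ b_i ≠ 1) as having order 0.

b = (1/6, 1/6, 2/3)
c = (0, 1, 1/2)
Ac = (0, 0, 1/4)
Σ b_i: 1/6·1 + 1/6·1 + 2/3·1 = 1 ✓
b·c: 1/6·1 + 2/3·1/2 = 1/2 ✓
b·c²: 1/6·1 + 2/3·1/4 = 1/3 ✓
b·Ac: 2/3·1/4 = 1/6 ✓; 3 stages ⇒ order 3.

3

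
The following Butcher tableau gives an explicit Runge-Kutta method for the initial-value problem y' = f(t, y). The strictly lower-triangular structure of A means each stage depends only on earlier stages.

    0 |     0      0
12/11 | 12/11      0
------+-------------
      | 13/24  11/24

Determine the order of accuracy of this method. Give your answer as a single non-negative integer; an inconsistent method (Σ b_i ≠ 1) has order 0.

b = (13/24, 11/24)
c = (0, 12/11)
Σ b_i: 13/24·1 + 11/24·1 = 1 ✓
b·c: 11/24·12/11 = 1/2 ✓; 2 stages ⇒ order 2.

2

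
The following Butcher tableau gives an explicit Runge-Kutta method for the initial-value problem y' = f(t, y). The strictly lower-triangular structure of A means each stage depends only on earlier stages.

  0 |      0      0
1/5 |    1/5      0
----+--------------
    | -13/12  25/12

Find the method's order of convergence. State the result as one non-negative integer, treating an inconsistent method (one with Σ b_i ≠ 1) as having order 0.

1

b = (-13/12, 25/12)
c = (0, 1/5)
Σ b_i: (-13/12)·1 + 25/12·1 = 1 ✓
b·c: 25/12·1/5 = 5/12 ≠ 1/2 ⇒ order 1.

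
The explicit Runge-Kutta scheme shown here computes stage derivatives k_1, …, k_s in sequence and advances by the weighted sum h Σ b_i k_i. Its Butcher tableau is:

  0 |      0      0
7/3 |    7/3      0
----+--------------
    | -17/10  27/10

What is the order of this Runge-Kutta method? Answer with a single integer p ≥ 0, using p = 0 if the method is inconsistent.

1

b = (-17/10, 27/10)
c = (0, 7/3)
Σ b_i: (-17/10)·1 + 27/10·1 = 1 ✓
b·c: 27/10·7/3 = 63/10 ≠ 1/2 ⇒ order 1.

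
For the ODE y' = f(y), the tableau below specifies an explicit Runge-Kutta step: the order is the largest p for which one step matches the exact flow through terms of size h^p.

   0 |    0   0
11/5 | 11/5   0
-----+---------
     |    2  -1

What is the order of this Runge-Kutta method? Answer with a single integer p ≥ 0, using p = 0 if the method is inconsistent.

1

b = (2, -1)
c = (0, 11/5)
Σ b_i: 2·1 + (-1)·1 = 1 ✓
b·c: (-1)·11/5 = -11/5 ≠ 1/2 ⇒ order 1.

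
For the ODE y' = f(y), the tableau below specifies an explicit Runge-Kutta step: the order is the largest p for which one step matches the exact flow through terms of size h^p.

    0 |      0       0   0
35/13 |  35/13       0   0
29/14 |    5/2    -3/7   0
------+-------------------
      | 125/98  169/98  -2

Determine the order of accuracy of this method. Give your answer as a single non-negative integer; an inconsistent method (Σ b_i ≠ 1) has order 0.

2

b = (125/98, 169/98, -2)
c = (0, 35/13, 29/14)
Ac = (0, 0, -15/13)
Σ b_i: 125/98·1 + 169/98·1 + (-2)·1 = 1 ✓
b·c: 169/98·35/13 + (-2)·29/14 = 1/2 ✓
b·c²: 169/98·1225/169 + (-2)·841/196 = 192/49 ≠ 1/3 ⇒ order 2.
b·Ac: (-2)·(-15/13) = 30/13 ≠ 1/6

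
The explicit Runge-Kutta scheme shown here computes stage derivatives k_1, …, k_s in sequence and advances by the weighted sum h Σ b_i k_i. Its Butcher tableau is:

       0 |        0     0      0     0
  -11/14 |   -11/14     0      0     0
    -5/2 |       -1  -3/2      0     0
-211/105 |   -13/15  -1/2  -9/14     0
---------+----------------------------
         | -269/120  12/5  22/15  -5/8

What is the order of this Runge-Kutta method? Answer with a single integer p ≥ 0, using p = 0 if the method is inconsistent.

b = (-269/120, 12/5, 22/15, -5/8)
c = (0, -11/14, -5/2, -211/105)
Ac = (0, 0, 33/28, 2)
Σ b_i: (-269/120)·1 + 12/5·1 + 22/15·1 + (-5/8)·1 = 1 ✓
b·c: 12/5·(-11/14) + 22/15·(-5/2) + (-5/8)·(-211/105) = -1203/280 ≠ 1/2 ⇒ order 1.

1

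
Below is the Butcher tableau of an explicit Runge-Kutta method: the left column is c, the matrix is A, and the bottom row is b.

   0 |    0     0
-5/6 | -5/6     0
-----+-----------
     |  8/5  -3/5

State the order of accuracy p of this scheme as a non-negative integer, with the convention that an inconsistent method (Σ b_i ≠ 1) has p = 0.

b = (8/5, -3/5)
c = (0, -5/6)
Σ b_i: 8/5·1 + (-3/5)·1 = 1 ✓
b·c: (-3/5)·(-5/6) = 1/2 ✓; 2 stages ⇒ order 2.

2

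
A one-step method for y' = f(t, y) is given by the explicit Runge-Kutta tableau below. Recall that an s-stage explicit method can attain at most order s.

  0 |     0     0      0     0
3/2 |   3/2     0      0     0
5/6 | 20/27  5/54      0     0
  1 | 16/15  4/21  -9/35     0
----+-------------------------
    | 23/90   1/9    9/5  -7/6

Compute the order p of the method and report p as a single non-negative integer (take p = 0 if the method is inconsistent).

4

b = (23/90, 1/9, 9/5, -7/6)
c = (0, 3/2, 5/6, 1)
Ac = (0, 0, 5/36, 1/14)
Σ b_i: 23/90·1 + 1/9·1 + 9/5·1 + (-7/6)·1 = 1 ✓
b·c: 1/9·3/2 + 9/5·5/6 + (-7/6)·1 = 1/2 ✓
b·c²: 1/9·9/4 + 9/5·25/36 + (-7/6)·1 = 1/3 ✓
b·Ac: 9/5·5/36 + (-7/6)·1/14 = 1/6 ✓
b·c³: 1/9·27/8 + 9/5·125/216 + (-7/6)·1 = 1/4 ✓
b·(c∘Ac): 9/5·25/216 + (-7/6)·1/14 = 1/8 ✓
b·Ac²: 9/5·5/24 + (-7/6)·1/4 = 1/12 ✓
b·A²c: (-7/6)·(-1/28) = 1/24 ✓; 4 stages ⇒ order 4.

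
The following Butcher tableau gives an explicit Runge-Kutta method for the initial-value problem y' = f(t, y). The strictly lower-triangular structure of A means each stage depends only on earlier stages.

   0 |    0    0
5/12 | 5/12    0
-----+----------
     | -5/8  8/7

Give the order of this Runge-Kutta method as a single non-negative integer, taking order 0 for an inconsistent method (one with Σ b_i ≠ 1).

b = (-5/8, 8/7)
c = (0, 5/12)
Σ b_i: (-5/8)·1 + 8/7·1 = 29/56 ≠ 1 ⇒ order 0.

0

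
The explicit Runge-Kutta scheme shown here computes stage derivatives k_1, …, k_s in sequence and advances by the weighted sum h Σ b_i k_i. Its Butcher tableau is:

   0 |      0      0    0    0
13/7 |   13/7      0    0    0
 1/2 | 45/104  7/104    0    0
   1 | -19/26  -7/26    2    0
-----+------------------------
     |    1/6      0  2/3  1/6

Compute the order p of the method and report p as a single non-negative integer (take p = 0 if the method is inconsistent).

b = (1/6, 0, 2/3, 1/6)
c = (0, 13/7, 1/2, 1)
Ac = (0, 0, 1/8, 1/2)
Σ b_i: 1/6·1 + 2/3·1 + 1/6·1 = 1 ✓
b·c: 2/3·1/2 + 1/6·1 = 1/2 ✓
b·c²: 2/3·1/4 + 1/6·1 = 1/3 ✓
b·Ac: 2/3·1/8 + 1/6·1/2 = 1/6 ✓
b·c³: 2/3·1/8 + 1/6·1 = 1/4 ✓
b·(c∘Ac): 2/3·1/16 + 1/6·1/2 = 1/8 ✓
b·Ac²: 2/3·13/56 + 1/6·(-3/7) = 1/12 ✓
b·A²c: 1/6·1/4 = 1/24 ✓; 4 stages ⇒ order 4.

4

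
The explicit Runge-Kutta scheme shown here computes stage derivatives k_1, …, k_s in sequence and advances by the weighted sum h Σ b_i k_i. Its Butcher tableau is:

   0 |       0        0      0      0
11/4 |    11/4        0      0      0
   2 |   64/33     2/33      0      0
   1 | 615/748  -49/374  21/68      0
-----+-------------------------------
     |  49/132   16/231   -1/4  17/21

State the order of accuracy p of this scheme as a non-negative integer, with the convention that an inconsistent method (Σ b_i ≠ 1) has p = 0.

b = (49/132, 16/231, -1/4, 17/21)
c = (0, 11/4, 2, 1)
Ac = (0, 0, 1/6, 35/136)
Σ b_i: 49/132·1 + 16/231·1 + (-1/4)·1 + 17/21·1 = 1 ✓
b·c: 16/231·11/4 + (-1/4)·2 + 17/21·1 = 1/2 ✓
b·c²: 16/231·121/16 + (-1/4)·4 + 17/21·1 = 1/3 ✓
b·Ac: (-1/4)·1/6 + 17/21·35/136 = 1/6 ✓
b·c³: 16/231·1331/64 + (-1/4)·8 + 17/21·1 = 1/4 ✓
b·(c∘Ac): (-1/4)·1/3 + 17/21·35/136 = 1/8 ✓
b·Ac²: (-1/4)·11/24 + 17/21·133/544 = 1/12 ✓
b·A²c: 17/21·7/136 = 1/24 ✓; 4 stages ⇒ order 4.

4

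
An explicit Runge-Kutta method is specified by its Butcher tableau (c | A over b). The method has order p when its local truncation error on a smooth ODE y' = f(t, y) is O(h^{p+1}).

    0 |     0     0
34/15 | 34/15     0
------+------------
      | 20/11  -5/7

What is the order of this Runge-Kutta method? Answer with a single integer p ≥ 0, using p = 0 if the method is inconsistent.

0

b = (20/11, -5/7)
c = (0, 34/15)
Σ b_i: 20/11·1 + (-5/7)·1 = 85/77 ≠ 1 ⇒ order 0.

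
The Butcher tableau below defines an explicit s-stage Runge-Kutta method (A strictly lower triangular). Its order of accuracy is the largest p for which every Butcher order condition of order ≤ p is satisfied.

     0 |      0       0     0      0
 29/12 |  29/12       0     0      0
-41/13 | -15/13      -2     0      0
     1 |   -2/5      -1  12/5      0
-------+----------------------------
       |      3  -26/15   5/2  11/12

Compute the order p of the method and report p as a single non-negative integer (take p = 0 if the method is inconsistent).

0

b = (3, -26/15, 5/2, 11/12)
c = (0, 29/12, -41/13, 1)
Ac = (0, 0, -29/6, -7789/780)
Σ b_i: 3·1 + (-26/15)·1 + 5/2·1 + 11/12·1 = 281/60 ≠ 1 ⇒ order 0.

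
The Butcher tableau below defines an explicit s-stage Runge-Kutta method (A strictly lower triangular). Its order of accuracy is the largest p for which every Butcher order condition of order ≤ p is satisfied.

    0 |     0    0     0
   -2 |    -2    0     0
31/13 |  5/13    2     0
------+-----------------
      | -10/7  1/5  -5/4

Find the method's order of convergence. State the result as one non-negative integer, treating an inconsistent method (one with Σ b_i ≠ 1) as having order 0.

b = (-10/7, 1/5, -5/4)
c = (0, -2, 31/13)
Ac = (0, 0, -4)
Σ b_i: (-10/7)·1 + 1/5·1 + (-5/4)·1 = -347/140 ≠ 1 ⇒ order 0.

0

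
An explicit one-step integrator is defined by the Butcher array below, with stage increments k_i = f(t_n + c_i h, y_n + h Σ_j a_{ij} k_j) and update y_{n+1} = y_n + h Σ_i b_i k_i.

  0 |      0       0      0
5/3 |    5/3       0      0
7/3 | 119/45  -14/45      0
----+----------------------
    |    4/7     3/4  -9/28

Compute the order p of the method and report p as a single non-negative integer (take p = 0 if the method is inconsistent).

b = (4/7, 3/4, -9/28)
c = (0, 5/3, 7/3)
Ac = (0, 0, -14/27)
Σ b_i: 4/7·1 + 3/4·1 + (-9/28)·1 = 1 ✓
b·c: 3/4·5/3 + (-9/28)·7/3 = 1/2 ✓
b·c²: 3/4·25/9 + (-9/28)·49/9 = 1/3 ✓
b·Ac: (-9/28)·(-14/27) = 1/6 ✓; 3 stages ⇒ order 3.

3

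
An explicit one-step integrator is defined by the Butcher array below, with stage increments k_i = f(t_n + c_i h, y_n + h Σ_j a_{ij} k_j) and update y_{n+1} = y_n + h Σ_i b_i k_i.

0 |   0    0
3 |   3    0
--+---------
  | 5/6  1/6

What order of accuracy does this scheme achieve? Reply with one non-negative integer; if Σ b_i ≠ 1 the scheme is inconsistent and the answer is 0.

2

b = (5/6, 1/6)
c = (0, 3)
Σ b_i: 5/6·1 + 1/6·1 = 1 ✓
b·c: 1/6·3 = 1/2 ✓; 2 stages ⇒ order 2.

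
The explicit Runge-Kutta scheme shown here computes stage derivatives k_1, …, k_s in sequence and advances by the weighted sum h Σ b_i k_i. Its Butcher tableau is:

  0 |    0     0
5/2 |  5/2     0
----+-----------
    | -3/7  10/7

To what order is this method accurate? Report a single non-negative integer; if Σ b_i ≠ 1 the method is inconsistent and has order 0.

b = (-3/7, 10/7)
c = (0, 5/2)
Σ b_i: (-3/7)·1 + 10/7·1 = 1 ✓
b·c: 10/7·5/2 = 25/7 ≠ 1/2 ⇒ order 1.

1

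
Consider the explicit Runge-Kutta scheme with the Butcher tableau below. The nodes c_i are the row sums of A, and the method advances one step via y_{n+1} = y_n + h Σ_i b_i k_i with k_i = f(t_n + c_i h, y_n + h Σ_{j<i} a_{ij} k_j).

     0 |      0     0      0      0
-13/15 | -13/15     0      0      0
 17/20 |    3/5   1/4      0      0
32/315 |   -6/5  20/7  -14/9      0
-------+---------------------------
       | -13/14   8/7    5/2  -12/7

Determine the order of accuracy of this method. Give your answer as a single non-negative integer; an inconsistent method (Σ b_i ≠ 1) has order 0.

b = (-13/14, 8/7, 5/2, -12/7)
c = (0, -13/15, 17/20, 32/315)
Ac = (0, 0, -13/60, -2393/630)
Σ b_i: (-13/14)·1 + 8/7·1 + 5/2·1 + (-12/7)·1 = 1 ✓
b·c: 8/7·(-13/15) + 5/2·17/20 + (-12/7)·32/315 = 5647/5880 ≠ 1/2 ⇒ order 1.

1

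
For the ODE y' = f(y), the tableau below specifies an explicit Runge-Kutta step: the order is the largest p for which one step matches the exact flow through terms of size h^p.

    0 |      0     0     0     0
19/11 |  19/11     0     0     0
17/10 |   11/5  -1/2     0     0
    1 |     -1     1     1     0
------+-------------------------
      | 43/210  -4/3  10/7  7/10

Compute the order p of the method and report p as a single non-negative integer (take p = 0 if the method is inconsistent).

1

b = (43/210, -4/3, 10/7, 7/10)
c = (0, 19/11, 17/10, 1)
Ac = (0, 0, -19/22, 377/110)
Σ b_i: 43/210·1 + (-4/3)·1 + 10/7·1 + 7/10·1 = 1 ✓
b·c: (-4/3)·19/11 + 10/7·17/10 + 7/10·1 = 1907/2310 ≠ 1/2 ⇒ order 1.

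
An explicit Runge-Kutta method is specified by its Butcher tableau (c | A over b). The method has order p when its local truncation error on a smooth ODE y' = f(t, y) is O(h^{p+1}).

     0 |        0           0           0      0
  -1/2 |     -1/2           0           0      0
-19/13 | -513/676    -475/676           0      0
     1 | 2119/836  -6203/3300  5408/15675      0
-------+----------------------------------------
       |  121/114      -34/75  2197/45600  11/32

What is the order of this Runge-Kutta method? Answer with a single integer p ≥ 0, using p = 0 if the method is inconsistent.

b = (121/114, -34/75, 2197/45600, 11/32)
c = (0, -1/2, -19/13, 1)
Ac = (0, 0, 475/1352, 115/264)
Σ b_i: 121/114·1 + (-34/75)·1 + 2197/45600·1 + 11/32·1 = 1 ✓
b·c: (-34/75)·(-1/2) + 2197/45600·(-19/13) + 11/32·1 = 1/2 ✓
b·c²: (-34/75)·1/4 + 2197/45600·361/169 + 11/32·1 = 1/3 ✓
b·Ac: 2197/45600·475/1352 + 11/32·115/264 = 1/6 ✓
b·c³: (-34/75)·(-1/8) + 2197/45600·(-6859/2197) + 11/32·1 = 1/4 ✓
b·(c∘Ac): 2197/45600·(-9025/17576) + 11/32·115/264 = 1/8 ✓
b·Ac²: 2197/45600·(-475/2704) + 11/32·47/176 = 1/12 ✓
b·A²c: 11/32·4/33 = 1/24 ✓; 4 stages ⇒ order 4.

4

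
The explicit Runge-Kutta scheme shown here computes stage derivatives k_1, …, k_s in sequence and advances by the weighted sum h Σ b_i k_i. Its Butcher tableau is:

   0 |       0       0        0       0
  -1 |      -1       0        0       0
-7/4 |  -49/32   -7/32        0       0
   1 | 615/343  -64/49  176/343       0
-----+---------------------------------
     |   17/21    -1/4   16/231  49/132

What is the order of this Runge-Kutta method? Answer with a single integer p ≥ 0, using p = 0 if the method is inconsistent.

4

b = (17/21, -1/4, 16/231, 49/132)
c = (0, -1, -7/4, 1)
Ac = (0, 0, 7/32, 20/49)
Σ b_i: 17/21·1 + (-1/4)·1 + 16/231·1 + 49/132·1 = 1 ✓
b·c: (-1/4)·(-1) + 16/231·(-7/4) + 49/132·1 = 1/2 ✓
b·c²: (-1/4)·1 + 16/231·49/16 + 49/132·1 = 1/3 ✓
b·Ac: 16/231·7/32 + 49/132·20/49 = 1/6 ✓
b·c³: (-1/4)·(-1) + 16/231·(-343/64) + 49/132·1 = 1/4 ✓
b·(c∘Ac): 16/231·(-49/128) + 49/132·20/49 = 1/8 ✓
b·Ac²: 16/231·(-7/32) + 49/132·13/49 = 1/12 ✓
b·A²c: 49/132·11/98 = 1/24 ✓; 4 stages ⇒ order 4.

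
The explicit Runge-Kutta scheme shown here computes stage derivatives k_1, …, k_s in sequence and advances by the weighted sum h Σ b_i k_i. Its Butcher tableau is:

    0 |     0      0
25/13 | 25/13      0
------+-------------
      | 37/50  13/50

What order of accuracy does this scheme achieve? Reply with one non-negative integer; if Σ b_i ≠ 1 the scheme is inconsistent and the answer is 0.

2

b = (37/50, 13/50)
c = (0, 25/13)
Σ b_i: 37/50·1 + 13/50·1 = 1 ✓
b·c: 13/50·25/13 = 1/2 ✓; 2 stages ⇒ order 2.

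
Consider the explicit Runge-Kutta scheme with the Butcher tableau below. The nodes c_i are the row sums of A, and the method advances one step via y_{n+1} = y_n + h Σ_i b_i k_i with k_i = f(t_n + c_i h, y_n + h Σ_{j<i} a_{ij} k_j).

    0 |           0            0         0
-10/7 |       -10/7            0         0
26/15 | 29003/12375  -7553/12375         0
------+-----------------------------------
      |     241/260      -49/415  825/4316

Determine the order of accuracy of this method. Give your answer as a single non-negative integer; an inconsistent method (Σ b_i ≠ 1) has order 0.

3

b = (241/260, -49/415, 825/4316)
c = (0, -10/7, 26/15)
Ac = (0, 0, 2158/2475)
Σ b_i: 241/260·1 + (-49/415)·1 + 825/4316·1 = 1 ✓
b·c: (-49/415)·(-10/7) + 825/4316·26/15 = 1/2 ✓
b·c²: (-49/415)·100/49 + 825/4316·676/225 = 1/3 ✓
b·Ac: 825/4316·2158/2475 = 1/6 ✓; 3 stages ⇒ order 3.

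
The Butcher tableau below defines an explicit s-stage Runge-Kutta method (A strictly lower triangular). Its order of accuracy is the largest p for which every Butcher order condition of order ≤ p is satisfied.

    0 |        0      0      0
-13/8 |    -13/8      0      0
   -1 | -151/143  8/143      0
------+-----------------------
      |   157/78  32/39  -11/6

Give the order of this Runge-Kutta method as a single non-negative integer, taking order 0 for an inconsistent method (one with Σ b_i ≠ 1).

3

b = (157/78, 32/39, -11/6)
c = (0, -13/8, -1)
Ac = (0, 0, -1/11)
Σ b_i: 157/78·1 + 32/39·1 + (-11/6)·1 = 1 ✓
b·c: 32/39·(-13/8) + (-11/6)·(-1) = 1/2 ✓
b·c²: 32/39·169/64 + (-11/6)·1 = 1/3 ✓
b·Ac: (-11/6)·(-1/11) = 1/6 ✓; 3 stages ⇒ order 3.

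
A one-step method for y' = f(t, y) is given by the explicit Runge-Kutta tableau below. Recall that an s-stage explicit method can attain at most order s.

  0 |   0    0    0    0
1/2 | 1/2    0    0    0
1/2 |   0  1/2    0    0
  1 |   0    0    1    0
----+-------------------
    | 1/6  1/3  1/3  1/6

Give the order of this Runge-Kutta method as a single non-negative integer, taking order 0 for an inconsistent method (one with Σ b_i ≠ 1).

b = (1/6, 1/3, 1/3, 1/6)
c = (0, 1/2, 1/2, 1)
Ac = (0, 0, 1/4, 1/2)
Σ b_i: 1/6·1 + 1/3·1 + 1/3·1 + 1/6·1 = 1 ✓
b·c: 1/3·1/2 + 1/3·1/2 + 1/6·1 = 1/2 ✓
b·c²: 1/3·1/4 + 1/3·1/4 + 1/6·1 = 1/3 ✓
b·Ac: 1/3·1/4 + 1/6·1/2 = 1/6 ✓
b·c³: 1/3·1/8 + 1/3·1/8 + 1/6·1 = 1/4 ✓
b·(c∘Ac): 1/3·1/8 + 1/6·1/2 = 1/8 ✓
b·Ac²: 1/3·1/8 + 1/6·1/4 = 1/12 ✓
b·A²c: 1/6·1/4 = 1/24 ✓; 4 stages ⇒ order 4.

4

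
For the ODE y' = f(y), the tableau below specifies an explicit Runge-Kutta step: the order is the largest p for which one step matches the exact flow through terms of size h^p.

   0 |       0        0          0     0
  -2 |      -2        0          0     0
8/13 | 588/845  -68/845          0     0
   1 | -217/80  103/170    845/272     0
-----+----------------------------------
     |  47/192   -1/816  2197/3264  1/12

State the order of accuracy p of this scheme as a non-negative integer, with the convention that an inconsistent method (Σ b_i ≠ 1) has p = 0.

4

b = (47/192, -1/816, 2197/3264, 1/12)
c = (0, -2, 8/13, 1)
Ac = (0, 0, 136/845, 7/10)
Σ b_i: 47/192·1 + (-1/816)·1 + 2197/3264·1 + 1/12·1 = 1 ✓
b·c: (-1/816)·(-2) + 2197/3264·8/13 + 1/12·1 = 1/2 ✓
b·c²: (-1/816)·4 + 2197/3264·64/169 + 1/12·1 = 1/3 ✓
b·Ac: 2197/3264·136/845 + 1/12·7/10 = 1/6 ✓
b·c³: (-1/816)·(-8) + 2197/3264·512/2197 + 1/12·1 = 1/4 ✓
b·(c∘Ac): 2197/3264·1088/10985 + 1/12·7/10 = 1/8 ✓
b·Ac²: 2197/3264·(-272/845) + 1/12·18/5 = 1/12 ✓
b·A²c: 1/12·1/2 = 1/24 ✓; 4 stages ⇒ order 4.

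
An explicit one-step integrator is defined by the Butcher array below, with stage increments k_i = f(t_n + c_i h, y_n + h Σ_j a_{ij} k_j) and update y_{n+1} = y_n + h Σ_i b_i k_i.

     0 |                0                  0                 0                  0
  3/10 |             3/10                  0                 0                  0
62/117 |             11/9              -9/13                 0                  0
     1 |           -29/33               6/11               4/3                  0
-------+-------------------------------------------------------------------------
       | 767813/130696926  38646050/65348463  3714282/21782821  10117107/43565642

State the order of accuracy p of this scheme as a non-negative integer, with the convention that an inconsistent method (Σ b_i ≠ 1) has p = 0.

b = (767813/130696926, 38646050/65348463, 3714282/21782821, 10117107/43565642)
c = (0, 3/10, 62/117, 1)
Ac = (0, 0, -27/130, 16799/19305)
Σ b_i: 767813/130696926·1 + 38646050/65348463·1 + 3714282/21782821·1 + 10117107/43565642·1 = 1 ✓
b·c: 38646050/65348463·3/10 + 3714282/21782821·62/117 + 10117107/43565642·1 = 1/2 ✓
b·c²: 38646050/65348463·9/100 + 3714282/21782821·3844/13689 + 10117107/43565642·1 = 1/3 ✓
b·Ac: 3714282/21782821·(-27/130) + 10117107/43565642·16799/19305 = 1/6 ✓
b·c³: 38646050/65348463·27/1000 + 3714282/21782821·238328/1601613 + 10117107/43565642·1 = 41832682849/152915403420 ≠ 1/4 ⇒ order 3.
b·(c∘Ac): 3714282/21782821·(-93/845) + 10117107/43565642·16799/19305 = 23958643/130696926 ≠ 1/8
b·Ac²: 3714282/21782821·(-81/1300) + 10117107/43565642·9565609/22586850 = 13414423523/152915403420 ≠ 1/12
b·A²c: 10117107/43565642·(-18/65) = -7004151/108914105 ≠ 1/24

3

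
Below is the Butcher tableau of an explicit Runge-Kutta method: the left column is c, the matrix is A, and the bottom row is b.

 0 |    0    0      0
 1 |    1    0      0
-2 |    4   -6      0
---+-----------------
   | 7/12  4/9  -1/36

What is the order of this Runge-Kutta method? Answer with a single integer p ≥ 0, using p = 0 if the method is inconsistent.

3

b = (7/12, 4/9, -1/36)
c = (0, 1, -2)
Ac = (0, 0, -6)
Σ b_i: 7/12·1 + 4/9·1 + (-1/36)·1 = 1 ✓
b·c: 4/9·1 + (-1/36)·(-2) = 1/2 ✓
b·c²: 4/9·1 + (-1/36)·4 = 1/3 ✓
b·Ac: (-1/36)·(-6) = 1/6 ✓; 3 stages ⇒ order 3.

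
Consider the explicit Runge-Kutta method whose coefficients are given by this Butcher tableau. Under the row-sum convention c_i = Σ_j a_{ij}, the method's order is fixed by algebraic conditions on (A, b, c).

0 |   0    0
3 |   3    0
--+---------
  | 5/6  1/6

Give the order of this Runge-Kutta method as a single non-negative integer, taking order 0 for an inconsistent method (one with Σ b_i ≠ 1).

b = (5/6, 1/6)
c = (0, 3)
Σ b_i: 5/6·1 + 1/6·1 = 1 ✓
b·c: 1/6·3 = 1/2 ✓; 2 stages ⇒ order 2.

2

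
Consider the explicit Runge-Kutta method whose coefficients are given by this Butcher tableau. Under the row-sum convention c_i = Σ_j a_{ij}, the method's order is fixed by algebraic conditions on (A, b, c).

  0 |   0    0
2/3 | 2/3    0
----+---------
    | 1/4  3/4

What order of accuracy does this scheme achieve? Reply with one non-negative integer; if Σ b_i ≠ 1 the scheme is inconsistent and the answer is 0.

2

b = (1/4, 3/4)
c = (0, 2/3)
Σ b_i: 1/4·1 + 3/4·1 = 1 ✓
b·c: 3/4·2/3 = 1/2 ✓; 2 stages ⇒ order 2.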